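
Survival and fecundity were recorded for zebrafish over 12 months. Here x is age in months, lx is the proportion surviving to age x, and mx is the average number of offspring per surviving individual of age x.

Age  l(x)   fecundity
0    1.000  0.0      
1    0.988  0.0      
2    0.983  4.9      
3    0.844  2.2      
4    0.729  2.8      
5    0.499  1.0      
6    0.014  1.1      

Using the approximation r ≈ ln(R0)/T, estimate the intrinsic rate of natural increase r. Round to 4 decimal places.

R0 = Σ lx·mx = 0 + 0 + 4.8167 + 1.8568 + 2.0412 + 0.499 + 0.0154 = 9.2291
Σ x·lx·mx = 25.956; T = 25.956/9.2291 = 2.81241…
r ≈ ln(R0)/T = ln(9.2291)/2.81241… = 0.790199… → 0.7902

0.7902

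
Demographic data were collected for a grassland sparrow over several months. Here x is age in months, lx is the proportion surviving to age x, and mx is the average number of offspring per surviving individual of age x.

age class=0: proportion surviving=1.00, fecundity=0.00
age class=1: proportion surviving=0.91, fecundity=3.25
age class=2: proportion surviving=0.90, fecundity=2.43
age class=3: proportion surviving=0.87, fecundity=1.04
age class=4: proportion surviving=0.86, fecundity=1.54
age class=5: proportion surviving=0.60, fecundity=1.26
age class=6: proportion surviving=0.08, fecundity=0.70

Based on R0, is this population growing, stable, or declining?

growing

R0 = Σ lx·mx = 0 + 2.9575 + 2.187 + 0.9048 + 1.3244 + 0.756 + 0.056 = 8.1857
R0 > 1, so the population is growing.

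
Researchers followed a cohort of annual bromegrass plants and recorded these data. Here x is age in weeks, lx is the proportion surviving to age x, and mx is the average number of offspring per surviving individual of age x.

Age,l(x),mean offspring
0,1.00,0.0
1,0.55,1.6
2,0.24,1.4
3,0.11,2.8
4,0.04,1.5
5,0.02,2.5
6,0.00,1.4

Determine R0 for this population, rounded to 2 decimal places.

1.63

lx·mx by age: 0, 0.88, 0.336, 0.308, 0.06, 0.05, 0
R0 = Σ lx·mx = 1.634 → 1.63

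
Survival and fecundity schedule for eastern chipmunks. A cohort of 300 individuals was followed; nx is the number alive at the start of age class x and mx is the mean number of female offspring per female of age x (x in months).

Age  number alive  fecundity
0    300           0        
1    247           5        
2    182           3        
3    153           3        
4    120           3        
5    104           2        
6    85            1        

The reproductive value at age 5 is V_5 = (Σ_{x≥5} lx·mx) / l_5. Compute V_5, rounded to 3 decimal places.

lx = nx/n0 = nx/300: 1, 0.82333…, 0.60667…, 0.51, 0.4, 0.34667…, 0.28333…
lx·mx for x ≥ 5: 0.693333…, 0.283333… → sum = 0.976667…
V_5 = 0.976667… / l_5 = 0.976667… / 0.346667… = 2.817308… → 2.817

2.817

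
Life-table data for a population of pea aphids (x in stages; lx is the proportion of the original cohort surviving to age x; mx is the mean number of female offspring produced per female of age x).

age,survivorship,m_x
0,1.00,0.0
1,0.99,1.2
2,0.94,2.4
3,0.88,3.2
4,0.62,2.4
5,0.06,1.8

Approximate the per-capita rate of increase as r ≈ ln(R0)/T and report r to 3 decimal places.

0.785

R0 = Σ lx·mx = 0 + 1.188 + 2.256 + 2.816 + 1.488 + 0.108 = 7.856
Σ x·lx·mx = 20.64; T = 20.64/7.856 = 2.62729…
r ≈ ln(R0)/T = ln(7.856)/2.62729… = 0.78456… → 0.785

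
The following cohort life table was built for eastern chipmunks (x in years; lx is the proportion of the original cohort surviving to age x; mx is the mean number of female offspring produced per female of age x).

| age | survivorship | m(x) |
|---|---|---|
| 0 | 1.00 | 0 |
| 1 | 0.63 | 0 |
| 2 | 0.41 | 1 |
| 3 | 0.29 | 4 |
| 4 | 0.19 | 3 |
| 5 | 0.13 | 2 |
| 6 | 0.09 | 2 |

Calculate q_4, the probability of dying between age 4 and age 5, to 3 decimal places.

q_4 = (l_4 − l_5) / l_4 = (0.19 − 0.13) / 0.19
     = 0.06 / 0.19 = 0.315789… → 0.316

0.316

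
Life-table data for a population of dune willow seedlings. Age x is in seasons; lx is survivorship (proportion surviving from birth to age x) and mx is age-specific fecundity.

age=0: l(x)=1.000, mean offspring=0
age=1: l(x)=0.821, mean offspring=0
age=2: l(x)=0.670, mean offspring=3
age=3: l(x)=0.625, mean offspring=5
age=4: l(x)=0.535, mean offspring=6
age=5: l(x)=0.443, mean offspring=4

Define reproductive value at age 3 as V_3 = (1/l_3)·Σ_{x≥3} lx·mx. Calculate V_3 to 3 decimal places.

lx·mx for x ≥ 3: 3.125, 3.21, 1.772 → sum = 8.107
V_3 = 8.107 / l_3 = 8.107 / 0.625 = 12.9712 → 12.971

12.971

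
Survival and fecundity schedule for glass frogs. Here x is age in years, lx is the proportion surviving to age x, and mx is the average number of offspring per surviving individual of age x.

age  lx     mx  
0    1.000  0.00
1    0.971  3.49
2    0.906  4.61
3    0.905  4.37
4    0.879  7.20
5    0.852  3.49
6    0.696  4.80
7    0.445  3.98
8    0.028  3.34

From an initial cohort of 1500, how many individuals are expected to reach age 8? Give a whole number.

Expected survivors = N0 · l_8 = 1500 × 0.028 = 42 → 42

42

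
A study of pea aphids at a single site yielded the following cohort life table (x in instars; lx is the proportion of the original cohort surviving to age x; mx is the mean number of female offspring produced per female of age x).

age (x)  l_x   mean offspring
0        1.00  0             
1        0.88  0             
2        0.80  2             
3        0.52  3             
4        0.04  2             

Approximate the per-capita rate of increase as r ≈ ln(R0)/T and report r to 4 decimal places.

R0 = Σ lx·mx = 0 + 0 + 1.6 + 1.56 + 0.08 = 3.24
Σ x·lx·mx = 8.2; T = 8.2/3.24 = 2.53086…
r ≈ ln(R0)/T = ln(3.24)/2.53086… = 0.464495… → 0.4645

0.4645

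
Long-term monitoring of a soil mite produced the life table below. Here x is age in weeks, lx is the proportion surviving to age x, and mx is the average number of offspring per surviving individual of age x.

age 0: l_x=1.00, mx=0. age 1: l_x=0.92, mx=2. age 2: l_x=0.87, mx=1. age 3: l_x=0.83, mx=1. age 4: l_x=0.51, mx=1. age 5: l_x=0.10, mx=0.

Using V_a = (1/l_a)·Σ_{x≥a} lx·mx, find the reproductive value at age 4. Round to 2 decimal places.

1.00

lx·mx for x ≥ 4: 0.51, 0 → sum = 0.51
V_4 = 0.51 / l_4 = 0.51 / 0.51 = 1 → 1.00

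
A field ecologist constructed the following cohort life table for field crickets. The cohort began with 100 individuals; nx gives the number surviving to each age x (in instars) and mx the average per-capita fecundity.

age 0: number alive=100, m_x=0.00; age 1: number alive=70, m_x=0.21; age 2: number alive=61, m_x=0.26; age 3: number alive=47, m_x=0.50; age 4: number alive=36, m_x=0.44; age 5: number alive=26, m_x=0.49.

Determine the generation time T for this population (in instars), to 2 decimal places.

2.95

lx = nx/n0 = nx/100: 1, 0.7, 0.61, 0.47, 0.36, 0.26
lx·mx: 0, 0.147, 0.1586, 0.235, 0.1584, 0.1274 → R0 = 0.8264
x·lx·mx: 0, 0.147, 0.3172, 0.705, 0.6336, 0.637 → Σ = 2.4398
T = 2.4398 / 0.8264 = 2.952323… → 2.95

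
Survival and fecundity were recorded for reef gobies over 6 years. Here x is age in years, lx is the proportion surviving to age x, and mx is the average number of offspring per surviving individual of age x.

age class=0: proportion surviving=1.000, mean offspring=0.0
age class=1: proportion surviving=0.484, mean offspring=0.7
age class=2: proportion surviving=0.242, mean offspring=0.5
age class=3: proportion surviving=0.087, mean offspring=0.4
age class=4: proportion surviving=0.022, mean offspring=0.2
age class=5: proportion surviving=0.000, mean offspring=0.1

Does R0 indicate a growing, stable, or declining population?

R0 = Σ lx·mx = 0 + 0.3388 + 0.121 + 0.0348 + 0.0044 + 0 = 0.499
R0 < 1, so the population is declining.

declining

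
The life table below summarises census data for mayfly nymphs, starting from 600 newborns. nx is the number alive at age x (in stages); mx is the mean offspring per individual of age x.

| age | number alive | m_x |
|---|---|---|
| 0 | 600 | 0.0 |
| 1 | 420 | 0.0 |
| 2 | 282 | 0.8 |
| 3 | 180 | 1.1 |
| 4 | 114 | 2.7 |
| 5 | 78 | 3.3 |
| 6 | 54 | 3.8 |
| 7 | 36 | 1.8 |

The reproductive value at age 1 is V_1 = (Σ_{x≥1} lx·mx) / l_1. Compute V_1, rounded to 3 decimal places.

2.997

lx = nx/n0 = nx/600: 1, 0.7, 0.47, 0.3, 0.19, 0.13, 0.09, 0.06
lx·mx for x ≥ 1: 0, 0.376, 0.33, 0.513, 0.429, 0.342, 0.108 → sum = 2.098
V_1 = 2.098 / l_1 = 2.098 / 0.7 = 2.997143… → 2.997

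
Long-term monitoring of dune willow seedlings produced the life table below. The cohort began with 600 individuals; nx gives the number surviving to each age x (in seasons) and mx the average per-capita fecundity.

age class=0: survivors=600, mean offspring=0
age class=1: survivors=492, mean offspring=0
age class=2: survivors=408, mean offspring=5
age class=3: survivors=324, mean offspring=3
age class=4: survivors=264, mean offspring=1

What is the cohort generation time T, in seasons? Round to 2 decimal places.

2.46

lx = nx/n0 = nx/600: 1, 0.82, 0.68, 0.54, 0.44
lx·mx: 0, 0, 3.4, 1.62, 0.44 → R0 = 5.46
x·lx·mx: 0, 0, 6.8, 4.86, 1.76 → Σ = 13.42
T = 13.42 / 5.46 = 2.457875… → 2.46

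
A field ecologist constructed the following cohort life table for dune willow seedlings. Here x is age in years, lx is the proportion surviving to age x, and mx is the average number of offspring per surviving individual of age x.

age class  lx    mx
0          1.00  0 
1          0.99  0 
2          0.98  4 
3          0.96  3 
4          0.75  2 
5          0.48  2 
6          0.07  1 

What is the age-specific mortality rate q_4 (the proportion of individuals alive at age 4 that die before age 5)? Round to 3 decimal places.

q_4 = (l_4 − l_5) / l_4 = (0.75 − 0.48) / 0.75
     = 0.27 / 0.75 = 0.36 → 0.360

0.360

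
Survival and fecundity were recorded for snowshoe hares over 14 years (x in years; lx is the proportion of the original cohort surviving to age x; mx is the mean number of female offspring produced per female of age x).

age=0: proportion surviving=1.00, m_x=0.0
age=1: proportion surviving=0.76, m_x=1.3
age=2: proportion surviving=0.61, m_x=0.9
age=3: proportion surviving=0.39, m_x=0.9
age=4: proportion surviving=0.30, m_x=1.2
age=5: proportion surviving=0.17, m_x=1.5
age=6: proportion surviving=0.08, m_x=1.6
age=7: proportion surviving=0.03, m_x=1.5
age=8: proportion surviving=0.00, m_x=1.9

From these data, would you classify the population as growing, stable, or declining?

R0 = Σ lx·mx = 0 + 0.988 + 0.549 + 0.351 + 0.36 + 0.255 + 0.128 + 0.045 + 0 = 2.676
R0 > 1, so the population is growing.

growing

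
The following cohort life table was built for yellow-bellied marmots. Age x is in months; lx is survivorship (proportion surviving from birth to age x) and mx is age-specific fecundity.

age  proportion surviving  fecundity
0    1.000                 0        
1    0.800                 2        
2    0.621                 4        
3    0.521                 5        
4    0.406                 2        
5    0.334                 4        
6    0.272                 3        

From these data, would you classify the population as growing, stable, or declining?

R0 = Σ lx·mx = 0 + 1.6 + 2.484 + 2.605 + 0.812 + 1.336 + 0.816 = 9.653
R0 > 1, so the population is growing.

growing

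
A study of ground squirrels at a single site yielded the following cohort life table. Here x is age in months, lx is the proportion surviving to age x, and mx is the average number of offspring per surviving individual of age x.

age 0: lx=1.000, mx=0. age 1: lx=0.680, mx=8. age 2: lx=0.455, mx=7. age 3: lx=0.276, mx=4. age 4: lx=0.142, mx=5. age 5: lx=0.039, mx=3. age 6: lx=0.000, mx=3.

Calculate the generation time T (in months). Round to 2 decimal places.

1.76

lx·mx: 0, 5.44, 3.185, 1.104, 0.71, 0.117, 0 → R0 = 10.556
x·lx·mx: 0, 5.44, 6.37, 3.312, 2.84, 0.585, 0 → Σ = 18.547
T = 18.547 / 10.556 = 1.75701… → 1.76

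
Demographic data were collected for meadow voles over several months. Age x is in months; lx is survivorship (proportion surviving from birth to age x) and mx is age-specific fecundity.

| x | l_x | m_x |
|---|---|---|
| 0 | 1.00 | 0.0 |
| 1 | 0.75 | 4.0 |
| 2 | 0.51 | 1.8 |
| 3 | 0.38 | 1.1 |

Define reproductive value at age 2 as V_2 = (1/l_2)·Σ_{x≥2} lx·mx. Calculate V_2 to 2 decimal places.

lx·mx for x ≥ 2: 0.918, 0.418 → sum = 1.336
V_2 = 1.336 / l_2 = 1.336 / 0.51 = 2.619608… → 2.62

2.62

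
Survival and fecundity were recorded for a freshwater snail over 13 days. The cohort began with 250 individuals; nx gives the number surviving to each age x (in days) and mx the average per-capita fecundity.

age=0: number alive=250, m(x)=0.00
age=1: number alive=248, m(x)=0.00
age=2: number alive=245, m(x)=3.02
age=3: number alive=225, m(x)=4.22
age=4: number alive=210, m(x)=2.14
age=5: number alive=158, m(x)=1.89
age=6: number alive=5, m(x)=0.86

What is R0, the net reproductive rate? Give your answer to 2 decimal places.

lx = nx/n0 = nx/250: 1, 0.992, 0.98, 0.9, 0.84, 0.632, 0.02
lx·mx by age: 0, 0, 2.9596, 3.798, 1.7976, 1.19448, 0.0172
R0 = Σ lx·mx = 9.76688 → 9.77

9.77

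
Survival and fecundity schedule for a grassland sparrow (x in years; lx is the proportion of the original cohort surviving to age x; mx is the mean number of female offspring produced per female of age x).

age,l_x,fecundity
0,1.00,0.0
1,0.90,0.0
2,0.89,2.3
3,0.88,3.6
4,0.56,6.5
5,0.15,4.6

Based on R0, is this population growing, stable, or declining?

R0 = Σ lx·mx = 0 + 0 + 2.047 + 3.168 + 3.64 + 0.69 = 9.545
R0 > 1, so the population is growing.

growing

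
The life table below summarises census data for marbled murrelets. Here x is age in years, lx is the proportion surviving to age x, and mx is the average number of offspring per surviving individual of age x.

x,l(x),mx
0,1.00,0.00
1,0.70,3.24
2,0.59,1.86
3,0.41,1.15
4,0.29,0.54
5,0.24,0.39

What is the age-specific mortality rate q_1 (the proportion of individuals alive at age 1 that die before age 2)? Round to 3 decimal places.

0.157

q_1 = (l_1 − l_2) / l_1 = (0.7 − 0.59) / 0.7
     = 0.11 / 0.7 = 0.157143… → 0.157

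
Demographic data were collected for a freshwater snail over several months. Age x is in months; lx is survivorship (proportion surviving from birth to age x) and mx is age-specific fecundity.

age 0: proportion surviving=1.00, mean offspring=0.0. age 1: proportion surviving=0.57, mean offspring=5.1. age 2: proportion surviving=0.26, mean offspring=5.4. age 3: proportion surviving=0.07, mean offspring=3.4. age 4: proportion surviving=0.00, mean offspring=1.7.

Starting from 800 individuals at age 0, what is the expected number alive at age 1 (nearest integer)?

456

Expected survivors = N0 · l_1 = 800 × 0.57 = 456 → 456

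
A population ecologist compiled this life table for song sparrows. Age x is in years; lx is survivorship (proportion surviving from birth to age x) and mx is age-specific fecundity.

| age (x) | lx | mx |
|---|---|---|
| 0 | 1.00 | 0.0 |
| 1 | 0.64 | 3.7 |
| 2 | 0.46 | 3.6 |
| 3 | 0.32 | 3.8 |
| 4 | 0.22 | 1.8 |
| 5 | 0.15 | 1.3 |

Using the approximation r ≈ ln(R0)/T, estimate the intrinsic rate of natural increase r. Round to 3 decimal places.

0.865

R0 = Σ lx·mx = 0 + 2.368 + 1.656 + 1.216 + 0.396 + 0.195 = 5.831
Σ x·lx·mx = 11.887; T = 11.887/5.831 = 2.03859…
r ≈ ln(R0)/T = ln(5.831)/2.03859… = 0.86491… → 0.865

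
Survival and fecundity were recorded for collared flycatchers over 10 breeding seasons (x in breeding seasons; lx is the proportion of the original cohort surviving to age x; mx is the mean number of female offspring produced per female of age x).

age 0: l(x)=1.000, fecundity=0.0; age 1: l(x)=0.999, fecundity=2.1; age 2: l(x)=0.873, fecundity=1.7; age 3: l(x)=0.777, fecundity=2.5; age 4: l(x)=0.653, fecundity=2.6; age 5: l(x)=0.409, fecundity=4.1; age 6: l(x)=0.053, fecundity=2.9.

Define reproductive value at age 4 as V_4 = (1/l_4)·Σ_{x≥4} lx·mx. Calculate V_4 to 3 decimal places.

lx·mx for x ≥ 4: 1.6978, 1.6769, 0.1537 → sum = 3.5284
V_4 = 3.5284 / l_4 = 3.5284 / 0.653 = 5.403369… → 5.403

5.403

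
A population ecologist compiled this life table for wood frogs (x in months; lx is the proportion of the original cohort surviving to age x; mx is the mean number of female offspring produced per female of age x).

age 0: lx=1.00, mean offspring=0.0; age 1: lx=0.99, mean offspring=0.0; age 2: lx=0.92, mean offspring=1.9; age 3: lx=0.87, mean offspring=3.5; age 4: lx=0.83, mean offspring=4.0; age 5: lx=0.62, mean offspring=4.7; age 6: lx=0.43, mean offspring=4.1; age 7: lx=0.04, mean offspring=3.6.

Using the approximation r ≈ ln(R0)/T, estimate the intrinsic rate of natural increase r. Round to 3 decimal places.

R0 = Σ lx·mx = 0 + 0 + 1.748 + 3.045 + 3.32 + 2.914 + 1.763 + 0.144 = 12.934
Σ x·lx·mx = 52.067; T = 52.067/12.934 = 4.02559…
r ≈ ln(R0)/T = ln(12.934)/4.02559… = 0.6359… → 0.636

0.636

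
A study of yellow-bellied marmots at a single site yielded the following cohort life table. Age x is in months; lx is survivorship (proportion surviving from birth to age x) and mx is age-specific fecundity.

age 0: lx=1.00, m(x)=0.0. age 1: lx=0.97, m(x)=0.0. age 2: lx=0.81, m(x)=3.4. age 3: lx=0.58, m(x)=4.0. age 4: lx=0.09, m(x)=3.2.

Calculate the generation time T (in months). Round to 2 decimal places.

2.54

lx·mx: 0, 0, 2.754, 2.32, 0.288 → R0 = 5.362
x·lx·mx: 0, 0, 5.508, 6.96, 1.152 → Σ = 13.62
T = 13.62 / 5.362 = 2.540097… → 2.54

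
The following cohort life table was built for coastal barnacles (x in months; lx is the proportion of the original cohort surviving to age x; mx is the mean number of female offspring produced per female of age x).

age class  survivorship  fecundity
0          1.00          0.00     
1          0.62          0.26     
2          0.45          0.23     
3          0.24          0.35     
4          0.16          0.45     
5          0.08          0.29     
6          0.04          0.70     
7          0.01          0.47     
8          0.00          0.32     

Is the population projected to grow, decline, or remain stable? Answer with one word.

declining

R0 = Σ lx·mx = 0 + 0.1612 + 0.1035 + 0.084 + 0.072 + 0.0232 + 0.028 + 0.0047 + 0 = 0.4766
R0 < 1, so the population is declining.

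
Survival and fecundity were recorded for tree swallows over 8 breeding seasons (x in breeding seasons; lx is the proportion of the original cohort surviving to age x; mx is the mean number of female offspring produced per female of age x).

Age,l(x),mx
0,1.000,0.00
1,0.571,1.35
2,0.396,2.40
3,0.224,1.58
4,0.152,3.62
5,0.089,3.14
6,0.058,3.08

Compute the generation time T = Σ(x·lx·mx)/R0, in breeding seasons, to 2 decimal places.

2.73

lx·mx: 0, 0.77085, 0.9504, 0.35392, 0.55024, 0.27946, 0.17864 → R0 = 3.08351
x·lx·mx: 0, 0.77085, 1.9008, 1.06176, 2.20096, 1.3973, 1.07184 → Σ = 8.40351
T = 8.40351 / 3.08351 = 2.725307… → 2.73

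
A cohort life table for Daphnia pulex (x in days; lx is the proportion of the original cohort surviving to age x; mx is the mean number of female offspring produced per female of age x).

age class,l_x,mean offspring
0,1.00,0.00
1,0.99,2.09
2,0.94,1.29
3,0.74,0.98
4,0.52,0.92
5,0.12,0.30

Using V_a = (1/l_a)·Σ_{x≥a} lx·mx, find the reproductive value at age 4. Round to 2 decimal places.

lx·mx for x ≥ 4: 0.4784, 0.036 → sum = 0.5144
V_4 = 0.5144 / l_4 = 0.5144 / 0.52 = 0.989231… → 0.99

0.99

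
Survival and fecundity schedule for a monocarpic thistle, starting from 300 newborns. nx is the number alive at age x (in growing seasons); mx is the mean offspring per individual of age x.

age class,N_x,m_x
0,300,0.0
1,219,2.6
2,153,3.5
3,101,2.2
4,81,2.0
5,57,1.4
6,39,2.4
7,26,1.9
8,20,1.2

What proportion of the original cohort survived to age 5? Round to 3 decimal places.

l_5 = n_5/n_0 = 57/300 = 0.19 → 0.190

0.190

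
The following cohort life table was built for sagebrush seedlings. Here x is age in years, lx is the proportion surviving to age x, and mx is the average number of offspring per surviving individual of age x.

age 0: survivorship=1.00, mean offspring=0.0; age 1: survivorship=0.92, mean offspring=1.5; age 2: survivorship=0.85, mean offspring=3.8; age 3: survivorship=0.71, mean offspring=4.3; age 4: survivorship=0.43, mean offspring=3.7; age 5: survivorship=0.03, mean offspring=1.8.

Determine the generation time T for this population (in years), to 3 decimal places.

lx·mx: 0, 1.38, 3.23, 3.053, 1.591, 0.054 → R0 = 9.308
x·lx·mx: 0, 1.38, 6.46, 9.159, 6.364, 0.27 → Σ = 23.633
T = 23.633 / 9.308 = 2.538999… → 2.539

2.539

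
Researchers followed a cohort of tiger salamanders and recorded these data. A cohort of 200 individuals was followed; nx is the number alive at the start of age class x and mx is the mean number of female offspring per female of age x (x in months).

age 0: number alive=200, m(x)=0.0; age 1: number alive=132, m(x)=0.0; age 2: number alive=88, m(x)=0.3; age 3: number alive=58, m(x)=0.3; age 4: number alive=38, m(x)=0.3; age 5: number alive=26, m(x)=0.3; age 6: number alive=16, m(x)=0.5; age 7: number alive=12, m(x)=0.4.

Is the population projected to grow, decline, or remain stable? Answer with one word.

declining

lx = nx/n0 = nx/200: 1, 0.66, 0.44, 0.29, 0.19, 0.13, 0.08, 0.06
R0 = Σ lx·mx = 0 + 0 + 0.132 + 0.087 + 0.057 + 0.039 + 0.04 + 0.024 = 0.379
R0 < 1, so the population is declining.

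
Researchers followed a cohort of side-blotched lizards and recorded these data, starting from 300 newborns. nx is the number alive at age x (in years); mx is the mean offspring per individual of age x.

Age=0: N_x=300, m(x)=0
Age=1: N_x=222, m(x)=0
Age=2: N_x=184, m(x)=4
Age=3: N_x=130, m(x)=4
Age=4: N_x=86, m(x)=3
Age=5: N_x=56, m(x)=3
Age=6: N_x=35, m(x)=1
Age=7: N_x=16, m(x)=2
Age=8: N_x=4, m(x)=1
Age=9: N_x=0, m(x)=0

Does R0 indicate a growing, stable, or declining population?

growing

lx = nx/n0 = nx/300: 1, 0.74, 0.61333…, 0.43333…, 0.28667…, 0.18667…, 0.11667…, 0.05333…, 0.01333…, 0
R0 = Σ lx·mx = 0 + 0 + 2.453333… + 1.733333… + 0.86… + 0.56… + 0.116667… + 0.106667… + 0.013333… + 0 = 5.843333…
R0 > 1, so the population is growing.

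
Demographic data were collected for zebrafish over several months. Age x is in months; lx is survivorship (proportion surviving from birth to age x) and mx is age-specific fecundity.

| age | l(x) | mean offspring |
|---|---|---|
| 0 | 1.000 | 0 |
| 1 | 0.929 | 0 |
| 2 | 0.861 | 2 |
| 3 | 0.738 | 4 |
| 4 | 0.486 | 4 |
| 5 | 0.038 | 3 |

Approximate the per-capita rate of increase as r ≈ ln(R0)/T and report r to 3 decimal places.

0.622

R0 = Σ lx·mx = 0 + 0 + 1.722 + 2.952 + 1.944 + 0.114 = 6.732
Σ x·lx·mx = 20.646; T = 20.646/6.732 = 3.06684…
r ≈ ln(R0)/T = ln(6.732)/3.06684… = 0.62177… → 0.622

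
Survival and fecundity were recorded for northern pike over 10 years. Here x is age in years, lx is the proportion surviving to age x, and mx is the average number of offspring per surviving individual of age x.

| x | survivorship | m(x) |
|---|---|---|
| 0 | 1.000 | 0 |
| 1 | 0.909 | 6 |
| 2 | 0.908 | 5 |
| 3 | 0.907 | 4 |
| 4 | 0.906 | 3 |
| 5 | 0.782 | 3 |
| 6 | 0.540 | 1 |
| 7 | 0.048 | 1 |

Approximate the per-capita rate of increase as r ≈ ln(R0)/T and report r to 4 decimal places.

R0 = Σ lx·mx = 0 + 5.454 + 4.54 + 3.628 + 2.718 + 2.346 + 0.54 + 0.048 = 19.274
Σ x·lx·mx = 51.596; T = 51.596/19.274 = 2.67697…
r ≈ ln(R0)/T = ln(19.274)/2.67697… = 1.105262… → 1.1053

1.1053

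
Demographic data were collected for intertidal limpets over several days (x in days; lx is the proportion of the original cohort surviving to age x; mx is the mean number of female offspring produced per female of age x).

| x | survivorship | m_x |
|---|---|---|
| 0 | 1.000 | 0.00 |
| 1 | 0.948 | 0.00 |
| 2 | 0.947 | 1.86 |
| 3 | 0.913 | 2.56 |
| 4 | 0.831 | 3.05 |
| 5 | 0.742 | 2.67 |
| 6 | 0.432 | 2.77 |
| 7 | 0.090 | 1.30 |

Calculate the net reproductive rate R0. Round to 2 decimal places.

lx·mx by age: 0, 0, 1.76142, 2.33728, 2.53455, 1.98114, 1.19664, 0.117
R0 = Σ lx·mx = 9.92803 → 9.93

9.93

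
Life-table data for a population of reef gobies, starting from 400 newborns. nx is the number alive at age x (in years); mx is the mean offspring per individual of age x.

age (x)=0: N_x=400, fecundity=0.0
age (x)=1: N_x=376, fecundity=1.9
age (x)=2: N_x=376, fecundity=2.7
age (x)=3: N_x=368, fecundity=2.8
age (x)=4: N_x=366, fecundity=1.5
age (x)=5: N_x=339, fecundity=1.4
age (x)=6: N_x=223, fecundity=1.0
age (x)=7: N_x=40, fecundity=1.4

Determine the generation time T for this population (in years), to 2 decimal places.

lx = nx/n0 = nx/400: 1, 0.94, 0.94, 0.92, 0.915, 0.8475, 0.5575, 0.1
lx·mx: 0, 1.786, 2.538, 2.576, 1.3725, 1.1865, 0.5575, 0.14 → R0 = 10.1565
x·lx·mx: 0, 1.786, 5.076, 7.728, 5.49, 5.9325, 3.345, 0.98 → Σ = 30.3375
T = 30.3375 / 10.1565 = 2.987003… → 2.99

2.99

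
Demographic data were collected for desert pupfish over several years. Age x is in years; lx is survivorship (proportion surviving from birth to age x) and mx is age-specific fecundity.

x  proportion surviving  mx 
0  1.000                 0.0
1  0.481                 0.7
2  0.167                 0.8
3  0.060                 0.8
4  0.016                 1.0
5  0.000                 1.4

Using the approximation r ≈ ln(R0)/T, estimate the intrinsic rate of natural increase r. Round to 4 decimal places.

R0 = Σ lx·mx = 0 + 0.3367 + 0.1336 + 0.048 + 0.016 + 0 = 0.5343
Σ x·lx·mx = 0.8119; T = 0.8119/0.5343 = 1.51956…
r ≈ ln(R0)/T = ln(0.5343)/1.51956… = -0.412487… → -0.4125

-0.4125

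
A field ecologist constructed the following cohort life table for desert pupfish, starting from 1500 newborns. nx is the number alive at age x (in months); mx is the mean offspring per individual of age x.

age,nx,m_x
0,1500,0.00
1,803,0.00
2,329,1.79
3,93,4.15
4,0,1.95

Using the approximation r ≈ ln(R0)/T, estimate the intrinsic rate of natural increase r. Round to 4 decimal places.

-0.1799

lx = nx/n0 = nx/1500: 1, 0.53533…, 0.21933…, 0.062, 0
R0 = Σ lx·mx = 0 + 0 + 0.39261… + 0.2573 + 0 = 0.649907…
Σ x·lx·mx = 1.557113…; T = 1.557113…/0.649907… = 2.3959…
r ≈ ln(R0)/T = ln(0.649907…)/2.3959… = -0.17986… → -0.1799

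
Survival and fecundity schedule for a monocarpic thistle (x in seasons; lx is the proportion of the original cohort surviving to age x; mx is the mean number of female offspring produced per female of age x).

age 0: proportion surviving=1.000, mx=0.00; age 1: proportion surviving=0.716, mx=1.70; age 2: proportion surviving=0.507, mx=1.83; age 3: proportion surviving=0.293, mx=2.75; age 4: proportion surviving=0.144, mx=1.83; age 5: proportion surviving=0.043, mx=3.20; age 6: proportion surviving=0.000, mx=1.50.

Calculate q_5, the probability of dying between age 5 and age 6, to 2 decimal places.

q_5 = (l_5 − l_6) / l_5 = (0.043 − 0) / 0.043
     = 0.043 / 0.043 = 1 → 1.00

1.00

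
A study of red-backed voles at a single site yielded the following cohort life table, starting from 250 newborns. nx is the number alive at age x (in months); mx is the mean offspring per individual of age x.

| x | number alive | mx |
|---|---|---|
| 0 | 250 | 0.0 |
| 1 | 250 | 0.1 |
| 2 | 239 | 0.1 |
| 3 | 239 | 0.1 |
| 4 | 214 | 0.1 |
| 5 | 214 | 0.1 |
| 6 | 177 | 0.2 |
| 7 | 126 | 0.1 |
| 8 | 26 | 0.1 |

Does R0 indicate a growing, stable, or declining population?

lx = nx/n0 = nx/250: 1, 1, 0.956, 0.956, 0.856, 0.856, 0.708, 0.504, 0.104
R0 = Σ lx·mx = 0 + 0.1 + 0.0956 + 0.0956 + 0.0856 + 0.0856 + 0.1416 + 0.0504 + 0.0104 = 0.6648
R0 < 1, so the population is declining.

declining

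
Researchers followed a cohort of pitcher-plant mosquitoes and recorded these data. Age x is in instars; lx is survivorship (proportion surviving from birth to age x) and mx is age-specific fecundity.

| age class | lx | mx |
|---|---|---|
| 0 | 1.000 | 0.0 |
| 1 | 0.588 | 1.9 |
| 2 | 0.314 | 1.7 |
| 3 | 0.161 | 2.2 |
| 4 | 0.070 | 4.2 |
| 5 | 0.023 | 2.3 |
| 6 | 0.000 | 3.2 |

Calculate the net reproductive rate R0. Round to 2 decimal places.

2.35

lx·mx by age: 0, 1.1172, 0.5338, 0.3542, 0.294, 0.0529, 0
R0 = Σ lx·mx = 2.3521 → 2.35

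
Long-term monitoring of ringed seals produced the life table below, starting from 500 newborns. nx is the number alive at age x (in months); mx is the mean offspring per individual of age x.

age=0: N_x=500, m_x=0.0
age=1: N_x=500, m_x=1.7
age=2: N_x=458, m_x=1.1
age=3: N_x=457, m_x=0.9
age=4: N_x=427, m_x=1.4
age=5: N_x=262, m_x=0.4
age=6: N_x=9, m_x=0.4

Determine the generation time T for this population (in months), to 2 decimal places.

2.44

lx = nx/n0 = nx/500: 1, 1, 0.916, 0.914, 0.854, 0.524, 0.018
lx·mx: 0, 1.7, 1.0076, 0.8226, 1.1956, 0.2096, 0.0072 → R0 = 4.9426
x·lx·mx: 0, 1.7, 2.0152, 2.4678, 4.7824, 1.048, 0.0432 → Σ = 12.0566
T = 12.0566 / 4.9426 = 2.439323… → 2.44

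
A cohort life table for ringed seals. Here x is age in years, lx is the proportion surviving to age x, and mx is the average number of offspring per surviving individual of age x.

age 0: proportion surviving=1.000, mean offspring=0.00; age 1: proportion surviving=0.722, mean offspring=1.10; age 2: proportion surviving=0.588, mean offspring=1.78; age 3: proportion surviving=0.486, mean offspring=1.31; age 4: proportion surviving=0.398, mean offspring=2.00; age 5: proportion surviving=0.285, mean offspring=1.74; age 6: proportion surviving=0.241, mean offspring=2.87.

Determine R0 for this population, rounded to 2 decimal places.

4.46

lx·mx by age: 0, 0.7942, 1.04664, 0.63666, 0.796, 0.4959, 0.69167
R0 = Σ lx·mx = 4.46107 → 4.46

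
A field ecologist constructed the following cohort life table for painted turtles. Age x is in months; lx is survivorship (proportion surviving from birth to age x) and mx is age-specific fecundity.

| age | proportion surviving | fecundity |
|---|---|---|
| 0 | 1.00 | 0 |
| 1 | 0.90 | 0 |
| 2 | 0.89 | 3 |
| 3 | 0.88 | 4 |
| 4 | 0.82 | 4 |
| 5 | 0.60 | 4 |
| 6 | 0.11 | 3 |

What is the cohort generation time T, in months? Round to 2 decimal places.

lx·mx: 0, 0, 2.67, 3.52, 3.28, 2.4, 0.33 → R0 = 12.2
x·lx·mx: 0, 0, 5.34, 10.56, 13.12, 12, 1.98 → Σ = 43
T = 43 / 12.2 = 3.52459… → 3.52

3.52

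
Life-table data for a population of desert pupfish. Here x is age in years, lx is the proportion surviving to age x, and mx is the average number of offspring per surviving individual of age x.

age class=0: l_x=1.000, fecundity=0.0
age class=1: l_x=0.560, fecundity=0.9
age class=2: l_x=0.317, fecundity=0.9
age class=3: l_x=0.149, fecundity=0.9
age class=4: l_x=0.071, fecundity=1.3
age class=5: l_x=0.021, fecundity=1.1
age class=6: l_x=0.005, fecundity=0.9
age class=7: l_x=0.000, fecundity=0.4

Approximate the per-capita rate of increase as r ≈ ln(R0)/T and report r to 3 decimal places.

0.022

R0 = Σ lx·mx = 0 + 0.504 + 0.2853 + 0.1341 + 0.0923 + 0.0231 + 0.0045 + 0 = 1.0433
Σ x·lx·mx = 1.9886; T = 1.9886/1.0433 = 1.90607…
r ≈ ln(R0)/T = ln(1.0433)/1.90607… = 0.02224… → 0.022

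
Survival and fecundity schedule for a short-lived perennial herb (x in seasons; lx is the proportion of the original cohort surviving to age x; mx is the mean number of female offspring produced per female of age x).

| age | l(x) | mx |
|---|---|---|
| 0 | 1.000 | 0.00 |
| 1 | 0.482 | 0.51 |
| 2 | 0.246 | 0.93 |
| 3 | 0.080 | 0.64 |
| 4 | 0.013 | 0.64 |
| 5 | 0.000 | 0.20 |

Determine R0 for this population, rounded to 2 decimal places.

0.53

lx·mx by age: 0, 0.24582, 0.22878, 0.0512, 0.00832, 0
R0 = Σ lx·mx = 0.53412 → 0.53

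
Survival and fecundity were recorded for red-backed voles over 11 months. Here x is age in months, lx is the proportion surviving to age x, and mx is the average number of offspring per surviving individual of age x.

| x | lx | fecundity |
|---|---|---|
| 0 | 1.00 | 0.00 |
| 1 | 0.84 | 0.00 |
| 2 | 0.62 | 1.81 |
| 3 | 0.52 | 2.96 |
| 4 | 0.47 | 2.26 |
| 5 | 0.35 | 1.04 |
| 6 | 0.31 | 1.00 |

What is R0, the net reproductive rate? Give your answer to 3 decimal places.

lx·mx by age: 0, 0, 1.1222, 1.5392, 1.0622, 0.364, 0.31
R0 = Σ lx·mx = 4.3976 → 4.398

4.398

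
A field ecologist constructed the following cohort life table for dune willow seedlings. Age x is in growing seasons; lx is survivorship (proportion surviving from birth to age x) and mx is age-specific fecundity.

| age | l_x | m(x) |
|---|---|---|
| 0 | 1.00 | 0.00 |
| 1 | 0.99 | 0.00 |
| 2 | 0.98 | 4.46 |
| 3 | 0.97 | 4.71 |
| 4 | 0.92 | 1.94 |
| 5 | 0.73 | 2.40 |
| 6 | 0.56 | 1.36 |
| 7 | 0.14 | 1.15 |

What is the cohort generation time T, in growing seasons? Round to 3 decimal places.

lx·mx: 0, 0, 4.3708, 4.5687, 1.7848, 1.752, 0.7616, 0.161 → R0 = 13.3989
x·lx·mx: 0, 0, 8.7416, 13.7061, 7.1392, 8.76, 4.5696, 1.127 → Σ = 44.0435
T = 44.0435 / 13.3989 = 3.287098… → 3.287

3.287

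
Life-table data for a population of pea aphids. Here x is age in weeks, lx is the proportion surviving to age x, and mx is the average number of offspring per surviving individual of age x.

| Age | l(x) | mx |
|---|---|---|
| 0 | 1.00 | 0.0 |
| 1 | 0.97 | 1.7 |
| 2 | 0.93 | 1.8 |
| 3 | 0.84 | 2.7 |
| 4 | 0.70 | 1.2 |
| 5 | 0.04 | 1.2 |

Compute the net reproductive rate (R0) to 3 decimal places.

lx·mx by age: 0, 1.649, 1.674, 2.268, 0.84, 0.048
R0 = Σ lx·mx = 6.479 → 6.479

6.479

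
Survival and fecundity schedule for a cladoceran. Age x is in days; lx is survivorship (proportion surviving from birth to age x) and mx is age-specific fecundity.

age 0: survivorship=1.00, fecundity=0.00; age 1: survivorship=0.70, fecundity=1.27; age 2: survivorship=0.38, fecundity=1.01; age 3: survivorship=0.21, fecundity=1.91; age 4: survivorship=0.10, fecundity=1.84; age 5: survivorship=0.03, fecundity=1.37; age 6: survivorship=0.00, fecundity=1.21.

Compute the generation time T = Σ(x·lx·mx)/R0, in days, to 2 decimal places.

lx·mx: 0, 0.889, 0.3838, 0.4011, 0.184, 0.0411, 0 → R0 = 1.899
x·lx·mx: 0, 0.889, 0.7676, 1.2033, 0.736, 0.2055, 0 → Σ = 3.8014
T = 3.8014 / 1.899 = 2.00179… → 2.00

2.00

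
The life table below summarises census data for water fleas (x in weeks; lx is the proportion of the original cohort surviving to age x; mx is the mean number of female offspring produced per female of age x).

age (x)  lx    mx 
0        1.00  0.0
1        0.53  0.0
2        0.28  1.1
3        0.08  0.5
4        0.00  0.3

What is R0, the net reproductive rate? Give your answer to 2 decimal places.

lx·mx by age: 0, 0, 0.308, 0.04, 0
R0 = Σ lx·mx = 0.348 → 0.35

0.35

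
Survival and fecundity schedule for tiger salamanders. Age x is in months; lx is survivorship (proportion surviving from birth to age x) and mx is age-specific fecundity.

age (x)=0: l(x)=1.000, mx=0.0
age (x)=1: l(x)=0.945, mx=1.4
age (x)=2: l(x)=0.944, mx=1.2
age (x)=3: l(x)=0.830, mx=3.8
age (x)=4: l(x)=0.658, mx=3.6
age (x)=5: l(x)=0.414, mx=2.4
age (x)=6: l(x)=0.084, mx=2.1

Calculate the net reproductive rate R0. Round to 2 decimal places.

lx·mx by age: 0, 1.323, 1.1328, 3.154, 2.3688, 0.9936, 0.1764
R0 = Σ lx·mx = 9.1486 → 9.15

9.15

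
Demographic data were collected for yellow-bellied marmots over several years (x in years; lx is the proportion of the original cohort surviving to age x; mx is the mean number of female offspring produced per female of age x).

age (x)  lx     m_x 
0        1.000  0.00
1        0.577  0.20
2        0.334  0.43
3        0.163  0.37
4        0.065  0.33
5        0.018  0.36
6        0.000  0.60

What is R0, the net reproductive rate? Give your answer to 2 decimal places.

lx·mx by age: 0, 0.1154, 0.14362, 0.06031, 0.02145, 0.00648, 0
R0 = Σ lx·mx = 0.34726 → 0.35

0.35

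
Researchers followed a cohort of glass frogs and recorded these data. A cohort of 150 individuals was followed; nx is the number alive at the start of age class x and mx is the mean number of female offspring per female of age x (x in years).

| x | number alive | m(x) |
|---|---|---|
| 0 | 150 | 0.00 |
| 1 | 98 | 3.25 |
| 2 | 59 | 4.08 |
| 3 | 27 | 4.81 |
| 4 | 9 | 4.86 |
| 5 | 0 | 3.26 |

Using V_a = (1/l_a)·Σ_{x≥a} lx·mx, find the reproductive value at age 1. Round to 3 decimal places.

7.478

lx = nx/n0 = nx/150: 1, 0.65333…, 0.39333…, 0.18, 0.06, 0
lx·mx for x ≥ 1: 2.123333…, 1.6048…, 0.8658, 0.2916, 0 → sum = 4.885533…
V_1 = 4.885533… / l_1 = 4.885533… / 0.653333… = 7.477857… → 7.478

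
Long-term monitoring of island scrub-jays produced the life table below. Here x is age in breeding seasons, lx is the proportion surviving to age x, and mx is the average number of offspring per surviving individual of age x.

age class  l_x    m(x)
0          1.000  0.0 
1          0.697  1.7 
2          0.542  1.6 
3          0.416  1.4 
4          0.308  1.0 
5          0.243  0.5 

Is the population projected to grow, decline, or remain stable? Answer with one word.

growing

R0 = Σ lx·mx = 0 + 1.1849 + 0.8672 + 0.5824 + 0.308 + 0.1215 = 3.064
R0 > 1, so the population is growing.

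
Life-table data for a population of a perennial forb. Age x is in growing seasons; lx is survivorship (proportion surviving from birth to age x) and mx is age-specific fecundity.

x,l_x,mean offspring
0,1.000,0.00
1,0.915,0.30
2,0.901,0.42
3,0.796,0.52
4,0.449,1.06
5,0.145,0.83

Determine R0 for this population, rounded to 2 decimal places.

1.66

lx·mx by age: 0, 0.2745, 0.37842, 0.41392, 0.47594, 0.12035
R0 = Σ lx·mx = 1.66313 → 1.66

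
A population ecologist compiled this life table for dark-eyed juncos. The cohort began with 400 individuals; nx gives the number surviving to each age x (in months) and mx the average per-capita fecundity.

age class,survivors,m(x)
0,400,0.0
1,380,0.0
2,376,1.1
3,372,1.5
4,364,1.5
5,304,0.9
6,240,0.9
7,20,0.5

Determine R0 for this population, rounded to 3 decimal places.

lx = nx/n0 = nx/400: 1, 0.95, 0.94, 0.93, 0.91, 0.76, 0.6, 0.05
lx·mx by age: 0, 0, 1.034, 1.395, 1.365, 0.684, 0.54, 0.025
R0 = Σ lx·mx = 5.043 → 5.043

5.043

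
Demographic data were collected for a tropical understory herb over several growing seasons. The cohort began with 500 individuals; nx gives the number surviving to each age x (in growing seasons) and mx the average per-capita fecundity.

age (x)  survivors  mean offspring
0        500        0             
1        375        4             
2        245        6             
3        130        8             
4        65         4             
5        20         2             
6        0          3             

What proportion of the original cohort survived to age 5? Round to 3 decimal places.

l_5 = n_5/n_0 = 20/500 = 0.04 → 0.040

0.040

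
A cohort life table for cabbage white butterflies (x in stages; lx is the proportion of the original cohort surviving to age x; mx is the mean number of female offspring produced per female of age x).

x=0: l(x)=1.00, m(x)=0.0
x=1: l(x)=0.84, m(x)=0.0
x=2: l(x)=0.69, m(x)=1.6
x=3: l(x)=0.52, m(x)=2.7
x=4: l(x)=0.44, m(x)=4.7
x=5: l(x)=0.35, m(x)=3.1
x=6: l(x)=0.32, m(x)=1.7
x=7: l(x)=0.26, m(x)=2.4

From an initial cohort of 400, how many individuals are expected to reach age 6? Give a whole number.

Expected survivors = N0 · l_6 = 400 × 0.32 = 128 → 128

128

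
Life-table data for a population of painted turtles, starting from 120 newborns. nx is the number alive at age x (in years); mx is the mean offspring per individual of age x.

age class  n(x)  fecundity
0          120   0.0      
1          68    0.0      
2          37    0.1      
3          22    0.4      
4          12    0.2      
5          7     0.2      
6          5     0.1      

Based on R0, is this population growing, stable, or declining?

declining

lx = nx/n0 = nx/120: 1, 0.56667…, 0.30833…, 0.18333…, 0.1, 0.05833…, 0.04167…
R0 = Σ lx·mx = 0 + 0 + 0.030833… + 0.073333… + 0.02 + 0.011667… + 0.004167… = 0.14…
R0 < 1, so the population is declining.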